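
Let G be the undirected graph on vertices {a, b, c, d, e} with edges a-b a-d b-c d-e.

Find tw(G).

A width-1 tree decomposition is:
Bags: B1 = {b, c}  B2 = {a, b}  B3 = {a, d}  B4 = {d, e}
Tree: B1–B2, B2–B3, B3–B4
Each bag holds 2 vertices, so the decomposition has width 1, which upper-bounds the treewidth. Any graph with an edge has treewidth ≥ 1, and G has the edge c–b. Therefore the treewidth is 1.

1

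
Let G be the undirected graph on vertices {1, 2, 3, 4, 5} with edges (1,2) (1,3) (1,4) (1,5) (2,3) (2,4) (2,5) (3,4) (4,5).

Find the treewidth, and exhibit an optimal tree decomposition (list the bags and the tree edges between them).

Treewidth 3.
One such decomposition:
Bags: B1 = {1, 2, 3, 4}  B2 = {1, 2, 4, 5}
Tree: B1–B2

Every bag has size at most 4, so the width is 4 − 1 = 3 and tw(G) ≤ 3. Conversely, {1, 2, 3, 4} is a clique of size 4, and the vertices of any clique must share a bag in every tree decomposition; so some bag has ≥ 4 vertices and tw(G) ≥ 3. Hence tw(G) = 3 exactly.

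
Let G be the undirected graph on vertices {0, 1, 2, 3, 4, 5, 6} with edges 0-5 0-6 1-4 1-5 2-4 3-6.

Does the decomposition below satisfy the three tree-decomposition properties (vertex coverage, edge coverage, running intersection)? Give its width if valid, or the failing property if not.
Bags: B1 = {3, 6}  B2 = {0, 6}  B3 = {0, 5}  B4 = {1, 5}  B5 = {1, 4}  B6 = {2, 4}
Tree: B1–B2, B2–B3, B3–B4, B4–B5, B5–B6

Every vertex of G appears in some bag (union = {0, 1, 2, 3, 4, 5, 6}); every edge is covered by a bag; and for each vertex v the set of bags containing v is connected in the bag tree. The decomposition is therefore valid. The largest bag has 2 vertices, so the width is 1.

Yes; width 1.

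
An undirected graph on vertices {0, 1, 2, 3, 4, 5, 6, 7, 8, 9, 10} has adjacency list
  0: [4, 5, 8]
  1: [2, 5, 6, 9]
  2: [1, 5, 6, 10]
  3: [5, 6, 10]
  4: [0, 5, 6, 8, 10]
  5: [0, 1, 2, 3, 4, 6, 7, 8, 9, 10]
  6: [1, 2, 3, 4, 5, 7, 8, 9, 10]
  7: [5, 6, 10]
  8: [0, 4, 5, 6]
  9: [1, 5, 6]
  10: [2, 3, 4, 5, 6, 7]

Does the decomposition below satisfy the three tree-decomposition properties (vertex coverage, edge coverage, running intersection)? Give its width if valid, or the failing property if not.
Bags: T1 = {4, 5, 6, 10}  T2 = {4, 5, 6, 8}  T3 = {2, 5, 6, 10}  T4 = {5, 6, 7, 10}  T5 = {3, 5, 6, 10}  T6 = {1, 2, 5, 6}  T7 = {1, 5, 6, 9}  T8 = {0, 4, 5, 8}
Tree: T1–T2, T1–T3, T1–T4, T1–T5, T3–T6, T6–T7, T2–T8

Yes; width 3.

Every vertex of G appears in some bag (union = {0, 1, 2, 3, 4, 5, 6, 7, 8, 9, 10}); every edge is covered by a bag; and for each vertex v the set of bags containing v is connected in the bag tree. The decomposition is therefore valid. The largest bag has 4 vertices, so the width is 3.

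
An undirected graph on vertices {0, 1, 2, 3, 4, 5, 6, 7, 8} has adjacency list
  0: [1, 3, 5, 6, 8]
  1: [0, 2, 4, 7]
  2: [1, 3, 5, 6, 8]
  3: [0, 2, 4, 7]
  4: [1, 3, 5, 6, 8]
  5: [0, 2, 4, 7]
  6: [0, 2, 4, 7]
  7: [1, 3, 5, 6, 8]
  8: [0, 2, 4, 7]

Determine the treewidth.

A width-4 tree decomposition is:
Bags: B1 = {0, 2, 4, 5, 7}  B2 = {0, 2, 4, 7, 8}  B3 = {0, 2, 3, 4, 7}  B4 = {0, 1, 2, 4, 7}  B5 = {0, 2, 4, 6, 7}
Tree: B1–B2, B2–B3, B3–B4, B4–B5
Every bag has size at most 5, so the width is 5 − 1 = 4 and tw(G) ≤ 4. For the lower bound: the 5 vertex sets {4,5}, {2,8}, {0,3}, {7}, {1} are disjoint, each induces a connected subgraph, and every pair is joined by at least one edge of G. Contracting each set to a single vertex therefore yields K_{5} as a minor, and since treewidth is minor-monotone, tw(G) ≥ tw(K_{5}) = 4. Therefore the treewidth is 4.

4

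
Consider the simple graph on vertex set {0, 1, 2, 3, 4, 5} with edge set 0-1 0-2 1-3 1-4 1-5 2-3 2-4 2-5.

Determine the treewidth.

2

A width-2 tree decomposition is:
Bags: B1 = {1, 2, 3}  B2 = {1, 2, 5}  B3 = {0, 1, 2}  B4 = {1, 2, 4}
Tree: B1–B2, B2–B3, B3–B4
Every bag has size at most 3, so the width is 3 − 1 = 2 and tw(G) ≤ 2. Since 3–1–5–2–3 is a cycle in G, G is not acyclic. Forests are exactly the graphs of treewidth ≤ 1, so tw(G) ≥ 2. Combining the bounds, tw(G) = 2.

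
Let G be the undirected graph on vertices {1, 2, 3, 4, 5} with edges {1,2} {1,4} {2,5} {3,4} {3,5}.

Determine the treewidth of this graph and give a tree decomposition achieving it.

The largest bag has 3 vertices, giving width 2; this decomposition certifies tw(G) ≤ 2. Since 4–1–2–5–3–4 is a cycle in G, G is not acyclic. Forests are exactly the graphs of treewidth ≤ 1, so tw(G) ≥ 2. The upper and lower bounds meet at 2, so that is the treewidth.

Treewidth 2.
One such decomposition:
Bags: B1 = {1, 2, 4}  B2 = {2, 4, 5}  B3 = {3, 4, 5}
Tree: B1–B2, B2–B3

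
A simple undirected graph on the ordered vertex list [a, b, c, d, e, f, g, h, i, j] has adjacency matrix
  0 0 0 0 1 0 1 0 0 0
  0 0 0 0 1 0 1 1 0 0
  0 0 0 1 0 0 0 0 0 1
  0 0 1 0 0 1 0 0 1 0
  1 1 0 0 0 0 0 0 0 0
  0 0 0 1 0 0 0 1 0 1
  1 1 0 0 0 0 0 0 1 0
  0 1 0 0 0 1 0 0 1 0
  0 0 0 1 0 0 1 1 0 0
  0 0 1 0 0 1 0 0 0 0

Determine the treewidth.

A width-2 tree decomposition is:
Bags: B1 = {a, b, e}  B2 = {a, b, g}  B3 = {b, g, h}  B4 = {g, h, i}  B5 = {f, h, i}  B6 = {d, f, i}  B7 = {d, f, j}  B8 = {c, d, j}
Tree: B1–B2, B2–B3, B3–B4, B4–B5, B5–B6, B6–B7, B7–B8
Every bag has size at most 3, so the width is 3 − 1 = 2 and tw(G) ≤ 2. Since e–a–g–b–e is a cycle in G, G is not acyclic. Forests are exactly the graphs of treewidth ≤ 1, so tw(G) ≥ 2. Hence tw(G) = 2 exactly.

2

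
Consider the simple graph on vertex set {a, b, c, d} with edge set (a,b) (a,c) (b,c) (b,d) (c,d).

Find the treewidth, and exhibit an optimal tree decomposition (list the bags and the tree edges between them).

Every bag has size at most 3, so the width is 3 − 1 = 2 and tw(G) ≤ 2. On the other hand G contains the 3-clique {b, c, d}. A clique must lie in a single bag of any decomposition, so no decomposition can have width below 2. Hence tw(G) = 2 exactly.

Treewidth 2.
Bags: B1 = {a, b, c}  B2 = {b, c, d}
Tree: B1–B2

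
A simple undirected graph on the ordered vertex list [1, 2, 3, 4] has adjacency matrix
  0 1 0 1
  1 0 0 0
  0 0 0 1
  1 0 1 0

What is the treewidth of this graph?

1

A width-1 tree decomposition is:
Bags: B1 = {3, 4}  B2 = {1, 4}  B3 = {1, 2}
Tree: B1–B2, B2–B3
Every bag has size at most 2, so the width is 2 − 1 = 1 and tw(G) ≤ 1. G has an edge, so its treewidth is at least 1. Hence tw(G) = 1 exactly.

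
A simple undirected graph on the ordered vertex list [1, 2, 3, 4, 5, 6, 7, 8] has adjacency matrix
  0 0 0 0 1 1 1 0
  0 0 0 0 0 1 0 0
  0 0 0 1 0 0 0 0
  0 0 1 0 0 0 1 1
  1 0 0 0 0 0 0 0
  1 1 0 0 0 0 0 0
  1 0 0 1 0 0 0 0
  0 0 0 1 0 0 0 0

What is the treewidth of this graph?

A width-1 tree decomposition is:
Bags: B1 = {1, 7}  B2 = {1, 5}  B3 = {4, 7}  B4 = {4, 8}  B5 = {1, 6}  B6 = {2, 6}  B7 = {3, 4}
Tree: B1–B2, B1–B3, B3–B4, B2–B5, B5–B6, B3–B7
Every bag has size at most 2, so the width is 2 − 1 = 1 and tw(G) ≤ 1. Any graph with an edge has treewidth ≥ 1, and G has the edge 1–7. The upper and lower bounds meet at 1, so that is the treewidth.

1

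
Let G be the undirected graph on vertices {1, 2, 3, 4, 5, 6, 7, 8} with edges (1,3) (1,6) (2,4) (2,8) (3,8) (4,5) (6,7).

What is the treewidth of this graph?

1

A width-1 tree decomposition is:
Bags: B1 = {6, 7}  B2 = {1, 6}  B3 = {1, 3}  B4 = {3, 8}  B5 = {2, 8}  B6 = {2, 4}  B7 = {4, 5}
Tree: B1–B2, B2–B3, B3–B4, B4–B5, B5–B6, B6–B7
Each bag holds 2 vertices, so the decomposition has width 1, which upper-bounds the treewidth. Any graph with an edge has treewidth ≥ 1, and G has the edge 7–6. Hence tw(G) = 1 exactly.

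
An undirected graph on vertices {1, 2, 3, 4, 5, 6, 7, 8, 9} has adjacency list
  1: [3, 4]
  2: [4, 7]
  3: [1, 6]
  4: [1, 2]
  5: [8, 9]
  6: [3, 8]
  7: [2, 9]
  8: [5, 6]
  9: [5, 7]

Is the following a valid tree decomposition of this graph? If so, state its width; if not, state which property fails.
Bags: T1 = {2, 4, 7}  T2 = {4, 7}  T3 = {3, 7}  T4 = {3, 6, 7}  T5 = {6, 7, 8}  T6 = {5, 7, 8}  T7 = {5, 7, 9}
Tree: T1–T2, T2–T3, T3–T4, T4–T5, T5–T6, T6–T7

A tree decomposition must satisfy three properties: every vertex lies in some bag; for every edge, both endpoints lie together in some bag; and for every vertex, the bags containing it form a connected subtree. Here vertex 1 appears in no bag, so the decomposition is invalid.

No — vertex 1 appears in no bag.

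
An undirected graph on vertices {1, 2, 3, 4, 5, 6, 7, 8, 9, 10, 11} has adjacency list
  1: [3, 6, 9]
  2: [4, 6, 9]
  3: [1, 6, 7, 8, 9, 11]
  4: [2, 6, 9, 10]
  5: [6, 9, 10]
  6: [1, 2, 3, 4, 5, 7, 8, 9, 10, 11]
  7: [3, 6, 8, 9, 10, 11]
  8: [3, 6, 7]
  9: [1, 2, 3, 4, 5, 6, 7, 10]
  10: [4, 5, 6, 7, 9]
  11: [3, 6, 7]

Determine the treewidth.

A width-3 tree decomposition is:
Bags: B1 = {3, 6, 7, 9}  B2 = {3, 6, 7, 11}  B3 = {6, 7, 9, 10}  B4 = {3, 6, 7, 8}  B5 = {1, 3, 6, 9}  B6 = {4, 6, 9, 10}  B7 = {5, 6, 9, 10}  B8 = {2, 4, 6, 9}
Tree: B1–B2, B1–B3, B1–B4, B1–B5, B3–B6, B3–B7, B6–B8
The largest bag has 4 vertices, giving width 3; this decomposition certifies tw(G) ≤ 3. Conversely, {3, 6, 7, 8} is a clique of size 4, and the vertices of any clique must share a bag in every tree decomposition; so some bag has ≥ 4 vertices and tw(G) ≥ 3. Combining the bounds, tw(G) = 3.

3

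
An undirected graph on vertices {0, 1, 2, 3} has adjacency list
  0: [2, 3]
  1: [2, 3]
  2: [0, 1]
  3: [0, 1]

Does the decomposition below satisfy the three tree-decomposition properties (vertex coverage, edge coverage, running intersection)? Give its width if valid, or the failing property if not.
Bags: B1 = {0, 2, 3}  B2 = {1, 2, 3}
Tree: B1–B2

Every vertex of G appears in some bag (union = {0, 1, 2, 3}); every edge is covered by a bag; and for each vertex v the set of bags containing v is connected in the bag tree. The decomposition is therefore valid. The largest bag has 3 vertices, so the width is 2.

Yes; width 2.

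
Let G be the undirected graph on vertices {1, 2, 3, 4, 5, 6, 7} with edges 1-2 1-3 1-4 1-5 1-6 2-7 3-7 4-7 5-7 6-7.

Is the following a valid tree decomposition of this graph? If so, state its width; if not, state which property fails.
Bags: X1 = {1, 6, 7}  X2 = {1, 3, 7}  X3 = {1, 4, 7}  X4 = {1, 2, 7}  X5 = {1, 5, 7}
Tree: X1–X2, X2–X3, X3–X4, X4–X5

Yes; width 2.

Vertex coverage: the bags together contain {1, 2, 3, 4, 5, 6, 7}, the full vertex set. Edge coverage: each edge of G has both endpoints in at least one bag. Running intersection: for every vertex, the bags containing it form a connected subtree. All three properties hold, so this is a valid tree decomposition of width max|bag| − 1 = 2, and hence tw(G) ≤ 2.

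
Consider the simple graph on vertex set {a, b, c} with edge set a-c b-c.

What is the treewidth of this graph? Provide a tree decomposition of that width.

Treewidth 1.
One optimal decomposition is:
Bags: B1 = {a, c}  B2 = {b, c}
Tree: B1–B2

Every bag has size at most 2, so the width is 2 − 1 = 1 and tw(G) ≤ 1. G has an edge, so its treewidth is at least 1. Therefore the treewidth is 1.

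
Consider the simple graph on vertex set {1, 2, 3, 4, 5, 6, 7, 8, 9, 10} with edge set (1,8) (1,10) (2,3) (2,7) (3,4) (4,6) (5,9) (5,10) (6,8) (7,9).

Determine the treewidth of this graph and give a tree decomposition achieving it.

Treewidth 2.
One optimal decomposition is:
Bags: B1 = {3, 4, 6}  B2 = {2, 3, 6}  B3 = {2, 6, 7}  B4 = {6, 7, 9}  B5 = {5, 6, 9}  B6 = {5, 6, 10}  B7 = {1, 6, 10}  B8 = {1, 6, 8}
Tree: B1–B2, B2–B3, B3–B4, B4–B5, B5–B6, B6–B7, B7–B8

The largest bag has 3 vertices, giving width 2; this decomposition certifies tw(G) ≤ 2. Since 6–4–3–2–7–9–5–10–1–8–6 is a cycle in G, G is not acyclic. Forests are exactly the graphs of treewidth ≤ 1, so tw(G) ≥ 2. Hence tw(G) = 2 exactly.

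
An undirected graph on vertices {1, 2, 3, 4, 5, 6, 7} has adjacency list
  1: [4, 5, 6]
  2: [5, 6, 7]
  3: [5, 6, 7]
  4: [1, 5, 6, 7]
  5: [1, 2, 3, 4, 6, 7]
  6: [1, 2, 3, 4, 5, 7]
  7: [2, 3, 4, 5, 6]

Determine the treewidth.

3

A width-3 tree decomposition is:
Bags: B1 = {4, 5, 6, 7}  B2 = {1, 4, 5, 6}  B3 = {2, 5, 6, 7}  B4 = {3, 5, 6, 7}
Tree: B1–B2, B1–B3, B3–B4
Each bag holds 4 vertices, so the decomposition has width 3, which upper-bounds the treewidth. Conversely, {1, 4, 5, 6} is a clique of size 4, and the vertices of any clique must share a bag in every tree decomposition; so some bag has ≥ 4 vertices and tw(G) ≥ 3. Combining the bounds, tw(G) = 3.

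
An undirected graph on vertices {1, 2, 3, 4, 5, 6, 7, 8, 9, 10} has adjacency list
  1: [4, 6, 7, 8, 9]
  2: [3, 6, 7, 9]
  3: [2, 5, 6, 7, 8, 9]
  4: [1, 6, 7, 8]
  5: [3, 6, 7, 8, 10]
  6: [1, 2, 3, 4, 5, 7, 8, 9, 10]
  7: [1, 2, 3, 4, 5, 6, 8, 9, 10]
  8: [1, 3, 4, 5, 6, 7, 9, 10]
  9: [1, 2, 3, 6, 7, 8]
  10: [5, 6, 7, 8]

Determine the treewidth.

A width-4 tree decomposition is:
Bags: B1 = {5, 6, 7, 8, 10}  B2 = {3, 5, 6, 7, 8}  B3 = {3, 6, 7, 8, 9}  B4 = {1, 6, 7, 8, 9}  B5 = {2, 3, 6, 7, 9}  B6 = {1, 4, 6, 7, 8}
Tree: B1–B2, B2–B3, B3–B4, B3–B5, B4–B6
Each bag holds 5 vertices, so the decomposition has width 4, which upper-bounds the treewidth. For the lower bound, the 5 vertices {1, 6, 7, 8, 9} are pairwise adjacent, and any tree decomposition puts a clique entirely inside one bag — forcing width ≥ 4. Hence tw(G) = 4 exactly.

4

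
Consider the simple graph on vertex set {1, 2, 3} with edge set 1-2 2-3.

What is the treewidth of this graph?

1

A width-1 tree decomposition is:
Bags: B1 = {1, 2}  B2 = {2, 3}
Tree: B1–B2
Every bag has size at most 2, so the width is 2 − 1 = 1 and tw(G) ≤ 1. Since G has at least one edge (e.g. 2–1), it is not an edgeless graph, so tw(G) ≥ 1. Hence tw(G) = 1 exactly.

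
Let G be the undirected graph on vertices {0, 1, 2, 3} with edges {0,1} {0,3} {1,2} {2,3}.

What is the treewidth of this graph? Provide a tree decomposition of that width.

Treewidth 2.
Bags: B1 = {1, 2, 3}  B2 = {0, 1, 3}
Tree: B1–B2

Each bag holds 3 vertices, so the decomposition has width 2, which upper-bounds the treewidth. Since 3–2–1–0–3 is a cycle in G, G is not acyclic. Forests are exactly the graphs of treewidth ≤ 1, so tw(G) ≥ 2. Hence tw(G) = 2 exactly.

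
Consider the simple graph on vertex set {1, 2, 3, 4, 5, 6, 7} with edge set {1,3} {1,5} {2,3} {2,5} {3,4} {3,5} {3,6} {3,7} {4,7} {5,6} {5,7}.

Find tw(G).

A width-2 tree decomposition is:
Bags: B1 = {3, 5, 6}  B2 = {1, 3, 5}  B3 = {3, 5, 7}  B4 = {2, 3, 5}  B5 = {3, 4, 7}
Tree: B1–B2, B2–B3, B2–B4, B3–B5
Every bag has size at most 3, so the width is 3 − 1 = 2 and tw(G) ≤ 2. For the lower bound, the 3 vertices {3, 4, 7} are pairwise adjacent, and any tree decomposition puts a clique entirely inside one bag — forcing width ≥ 2. Combining the bounds, tw(G) = 2.

2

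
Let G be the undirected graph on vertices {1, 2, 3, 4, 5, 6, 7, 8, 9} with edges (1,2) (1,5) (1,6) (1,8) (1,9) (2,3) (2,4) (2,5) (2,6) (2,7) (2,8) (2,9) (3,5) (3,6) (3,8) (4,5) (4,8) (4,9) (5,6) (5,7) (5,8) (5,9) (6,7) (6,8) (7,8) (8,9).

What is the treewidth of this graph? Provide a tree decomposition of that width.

Treewidth 4.
One optimal decomposition is:
Bags: B1 = {2, 3, 5, 6, 8}  B2 = {1, 2, 5, 6, 8}  B3 = {1, 2, 5, 8, 9}  B4 = {2, 4, 5, 8, 9}  B5 = {2, 5, 6, 7, 8}
Tree: B1–B2, B2–B3, B3–B4, B2–B5

The largest bag has 5 vertices, giving width 4; this decomposition certifies tw(G) ≤ 4. On the other hand G contains the 5-clique {1, 2, 5, 8, 9}. A clique must lie in a single bag of any decomposition, so no decomposition can have width below 4. Combining the bounds, tw(G) = 4.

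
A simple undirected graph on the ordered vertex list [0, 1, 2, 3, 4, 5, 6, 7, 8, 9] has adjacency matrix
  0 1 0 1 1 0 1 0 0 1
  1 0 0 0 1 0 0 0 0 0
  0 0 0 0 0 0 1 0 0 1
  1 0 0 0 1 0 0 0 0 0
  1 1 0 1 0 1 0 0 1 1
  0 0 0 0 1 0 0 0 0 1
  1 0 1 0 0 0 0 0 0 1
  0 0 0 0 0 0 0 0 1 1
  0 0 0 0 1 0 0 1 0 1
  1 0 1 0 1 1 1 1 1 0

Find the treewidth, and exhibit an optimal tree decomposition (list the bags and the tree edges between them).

Treewidth 2.
One such decomposition:
Bags: B1 = {0, 1, 4}  B2 = {0, 4, 9}  B3 = {0, 3, 4}  B4 = {0, 6, 9}  B5 = {2, 6, 9}  B6 = {4, 8, 9}  B7 = {4, 5, 9}  B8 = {7, 8, 9}
Tree: B1–B2, B2–B3, B2–B4, B4–B5, B2–B6, B6–B7, B6–B8

Each bag holds 3 vertices, so the decomposition has width 2, which upper-bounds the treewidth. For the lower bound, the 3 vertices {0, 1, 4} are pairwise adjacent, and any tree decomposition puts a clique entirely inside one bag — forcing width ≥ 2. Combining the bounds, tw(G) = 2.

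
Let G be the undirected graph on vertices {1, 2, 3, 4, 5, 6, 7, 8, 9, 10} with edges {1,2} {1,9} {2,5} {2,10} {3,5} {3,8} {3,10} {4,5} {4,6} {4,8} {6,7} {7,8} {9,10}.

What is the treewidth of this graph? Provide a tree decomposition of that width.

Each bag holds 3 vertices, so the decomposition has width 2, which upper-bounds the treewidth. For the lower bound, G contains the cycle 1–9–10–2–1, so G is not a forest; only forests have treewidth ≤ 1, hence tw(G) ≥ 2. The upper and lower bounds meet at 2, so that is the treewidth.

Treewidth 2.
One optimal decomposition is:
Bags: B1 = {1, 2, 9}  B2 = {2, 9, 10}  B3 = {2, 5, 10}  B4 = {3, 5, 10}  B5 = {3, 4, 5}  B6 = {3, 4, 8}  B7 = {4, 6, 8}  B8 = {6, 7, 8}
Tree: B1–B2, B2–B3, B3–B4, B4–B5, B5–B6, B6–B7, B7–B8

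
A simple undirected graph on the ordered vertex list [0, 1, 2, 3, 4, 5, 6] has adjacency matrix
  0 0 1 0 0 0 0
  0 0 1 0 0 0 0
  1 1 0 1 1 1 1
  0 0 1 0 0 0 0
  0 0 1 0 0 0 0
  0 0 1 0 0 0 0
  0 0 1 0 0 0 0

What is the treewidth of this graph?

1

A width-1 tree decomposition is:
Bags: B1 = {2, 5}  B2 = {2, 6}  B3 = {2, 3}  B4 = {2, 4}  B5 = {1, 2}  B6 = {0, 2}
Tree: B1–B2, B1–B3, B3–B4, B3–B5, B1–B6
The largest bag has 2 vertices, giving width 1; this decomposition certifies tw(G) ≤ 1. Any graph with an edge has treewidth ≥ 1, and G has the edge 5–2. Therefore the treewidth is 1.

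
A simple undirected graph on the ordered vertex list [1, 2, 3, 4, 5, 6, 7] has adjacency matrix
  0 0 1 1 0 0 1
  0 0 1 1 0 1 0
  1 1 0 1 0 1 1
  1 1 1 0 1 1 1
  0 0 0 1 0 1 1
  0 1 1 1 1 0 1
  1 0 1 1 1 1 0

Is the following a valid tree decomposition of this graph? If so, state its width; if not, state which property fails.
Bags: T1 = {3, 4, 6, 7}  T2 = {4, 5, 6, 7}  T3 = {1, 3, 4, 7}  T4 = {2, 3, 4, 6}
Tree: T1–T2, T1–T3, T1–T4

Yes; width 3.

Checking the three conditions: (i) the bags cover all of {1, 2, 3, 4, 5, 6, 7}; (ii) for each edge, some bag contains both endpoints; (iii) the bags containing any fixed vertex form a subtree. All hold, so the decomposition is valid with width 4 − 1 = 3.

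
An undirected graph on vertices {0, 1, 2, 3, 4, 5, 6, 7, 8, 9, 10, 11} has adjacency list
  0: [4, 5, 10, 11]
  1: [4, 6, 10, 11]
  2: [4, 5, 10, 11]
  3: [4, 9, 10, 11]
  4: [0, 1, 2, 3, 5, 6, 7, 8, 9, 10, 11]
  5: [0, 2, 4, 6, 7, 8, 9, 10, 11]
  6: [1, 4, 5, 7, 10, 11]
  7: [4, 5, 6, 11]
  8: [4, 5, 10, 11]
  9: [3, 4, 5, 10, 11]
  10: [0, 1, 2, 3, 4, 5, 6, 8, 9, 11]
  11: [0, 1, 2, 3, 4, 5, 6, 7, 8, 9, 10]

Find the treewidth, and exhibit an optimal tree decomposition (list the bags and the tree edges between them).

Treewidth 4.
Bags: B1 = {4, 5, 6, 10, 11}  B2 = {4, 5, 6, 7, 11}  B3 = {1, 4, 6, 10, 11}  B4 = {4, 5, 8, 10, 11}  B5 = {4, 5, 9, 10, 11}  B6 = {0, 4, 5, 10, 11}  B7 = {2, 4, 5, 10, 11}  B8 = {3, 4, 9, 10, 11}
Tree: B1–B2, B1–B3, B1–B4, B1–B5, B4–B6, B6–B7, B5–B8

Each bag holds 5 vertices, so the decomposition has width 4, which upper-bounds the treewidth. Conversely, {1, 4, 6, 10, 11} is a clique of size 5, and the vertices of any clique must share a bag in every tree decomposition; so some bag has ≥ 5 vertices and tw(G) ≥ 4. Therefore the treewidth is 4.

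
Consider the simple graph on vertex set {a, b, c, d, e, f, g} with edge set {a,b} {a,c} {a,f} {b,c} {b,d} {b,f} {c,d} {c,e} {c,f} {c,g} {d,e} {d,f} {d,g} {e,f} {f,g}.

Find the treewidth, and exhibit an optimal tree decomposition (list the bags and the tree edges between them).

Each bag holds 4 vertices, so the decomposition has width 3, which upper-bounds the treewidth. Conversely, {c, d, f, g} is a clique of size 4, and the vertices of any clique must share a bag in every tree decomposition; so some bag has ≥ 4 vertices and tw(G) ≥ 3. Therefore the treewidth is 3.

Treewidth 3.
Bags: B1 = {a, b, c, f}  B2 = {b, c, d, f}  B3 = {c, d, e, f}  B4 = {c, d, f, g}
Tree: B1–B2, B2–B3, B2–B4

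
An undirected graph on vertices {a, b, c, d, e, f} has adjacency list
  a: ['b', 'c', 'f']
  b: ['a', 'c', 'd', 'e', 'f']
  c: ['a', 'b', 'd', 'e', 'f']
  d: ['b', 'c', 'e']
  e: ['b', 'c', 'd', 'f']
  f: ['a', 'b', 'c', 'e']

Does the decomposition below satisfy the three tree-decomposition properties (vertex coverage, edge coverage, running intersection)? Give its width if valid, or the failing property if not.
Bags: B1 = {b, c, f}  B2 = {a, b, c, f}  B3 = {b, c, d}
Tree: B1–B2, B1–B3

No — vertex e appears in no bag.

A tree decomposition must satisfy three properties: every vertex lies in some bag; for every edge, both endpoints lie together in some bag; and for every vertex, the bags containing it form a connected subtree. Here vertex e appears in no bag, so the decomposition is invalid.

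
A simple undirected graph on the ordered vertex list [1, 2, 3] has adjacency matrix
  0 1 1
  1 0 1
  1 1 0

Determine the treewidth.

2

A width-2 tree decomposition is:
Bags: B1 = {1, 2, 3}
Tree: (single bag)
With just one bag of size 3, the width is 3 − 1 = 2, so tw(G) ≤ 2. For the lower bound, the 3 vertices {1, 2, 3} are pairwise adjacent, and any tree decomposition puts a clique entirely inside one bag — forcing width ≥ 2. The upper and lower bounds meet at 2, so that is the treewidth.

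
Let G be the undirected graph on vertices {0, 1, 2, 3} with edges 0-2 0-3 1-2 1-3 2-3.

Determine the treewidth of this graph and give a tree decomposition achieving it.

Treewidth 2.
One such decomposition:
Bags: B1 = {1, 2, 3}  B2 = {0, 2, 3}
Tree: B1–B2

Each bag holds 3 vertices, so the decomposition has width 2, which upper-bounds the treewidth. For the lower bound, the 3 vertices {0, 2, 3} are pairwise adjacent, and any tree decomposition puts a clique entirely inside one bag — forcing width ≥ 2. Hence tw(G) = 2 exactly.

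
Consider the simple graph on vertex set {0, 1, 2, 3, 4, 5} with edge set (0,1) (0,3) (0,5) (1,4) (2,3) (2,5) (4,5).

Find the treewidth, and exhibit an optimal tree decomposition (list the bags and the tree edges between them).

Treewidth 2.
One optimal decomposition is:
Bags: B1 = {2, 3, 5}  B2 = {0, 3, 5}  B3 = {0, 4, 5}  B4 = {0, 1, 4}
Tree: B1–B2, B2–B3, B3–B4

The largest bag has 3 vertices, giving width 2; this decomposition certifies tw(G) ≤ 2. Since 2–3–0–5–2 is a cycle in G, G is not acyclic. Forests are exactly the graphs of treewidth ≤ 1, so tw(G) ≥ 2. Therefore the treewidth is 2.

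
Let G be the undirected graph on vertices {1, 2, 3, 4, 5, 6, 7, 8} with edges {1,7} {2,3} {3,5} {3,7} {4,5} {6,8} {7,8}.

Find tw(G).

1

A width-1 tree decomposition is:
Bags: B1 = {7, 8}  B2 = {6, 8}  B3 = {3, 7}  B4 = {1, 7}  B5 = {3, 5}  B6 = {2, 3}  B7 = {4, 5}
Tree: B1–B2, B1–B3, B3–B4, B3–B5, B3–B6, B5–B7
Every bag has size at most 2, so the width is 2 − 1 = 1 and tw(G) ≤ 1. Since G has at least one edge (e.g. 8–7), it is not an edgeless graph, so tw(G) ≥ 1. Combining the bounds, tw(G) = 1.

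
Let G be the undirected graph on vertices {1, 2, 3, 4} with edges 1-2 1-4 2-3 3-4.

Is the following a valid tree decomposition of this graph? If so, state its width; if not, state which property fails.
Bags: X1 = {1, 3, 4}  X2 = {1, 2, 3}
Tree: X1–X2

Yes; width 2.

Every vertex of G appears in some bag (union = {1, 2, 3, 4}); every edge is covered by a bag; and for each vertex v the set of bags containing v is connected in the bag tree. The decomposition is therefore valid. The largest bag has 3 vertices, so the width is 2.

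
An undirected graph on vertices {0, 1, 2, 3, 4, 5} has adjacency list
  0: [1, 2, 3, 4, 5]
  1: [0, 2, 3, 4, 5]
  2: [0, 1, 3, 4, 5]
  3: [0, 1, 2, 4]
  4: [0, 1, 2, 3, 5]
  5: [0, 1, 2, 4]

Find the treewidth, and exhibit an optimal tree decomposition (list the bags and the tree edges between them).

Treewidth 4.
One such decomposition:
Bags: B1 = {0, 1, 2, 4, 5}  B2 = {0, 1, 2, 3, 4}
Tree: B1–B2

Every bag has size at most 5, so the width is 5 − 1 = 4 and tw(G) ≤ 4. Conversely, {0, 1, 2, 3, 4} is a clique of size 5, and the vertices of any clique must share a bag in every tree decomposition; so some bag has ≥ 5 vertices and tw(G) ≥ 4. Combining the bounds, tw(G) = 4.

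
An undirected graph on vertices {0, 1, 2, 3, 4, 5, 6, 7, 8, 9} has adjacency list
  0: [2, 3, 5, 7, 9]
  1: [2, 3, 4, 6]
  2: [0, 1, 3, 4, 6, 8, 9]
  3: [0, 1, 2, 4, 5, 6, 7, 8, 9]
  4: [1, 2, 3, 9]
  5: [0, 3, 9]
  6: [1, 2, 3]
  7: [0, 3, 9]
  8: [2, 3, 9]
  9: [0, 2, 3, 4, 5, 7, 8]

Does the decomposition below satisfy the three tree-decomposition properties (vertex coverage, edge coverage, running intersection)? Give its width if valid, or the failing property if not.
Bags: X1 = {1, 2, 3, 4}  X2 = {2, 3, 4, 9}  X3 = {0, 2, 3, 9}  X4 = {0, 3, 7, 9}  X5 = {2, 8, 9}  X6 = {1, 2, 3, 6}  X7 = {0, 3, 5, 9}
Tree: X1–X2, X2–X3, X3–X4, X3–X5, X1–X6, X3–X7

No — edge (3,8) lies in no bag.

A tree decomposition must satisfy three properties: every vertex lies in some bag; for every edge, both endpoints lie together in some bag; and for every vertex, the bags containing it form a connected subtree. Here edge (3,8) lies in no bag, so the decomposition is invalid.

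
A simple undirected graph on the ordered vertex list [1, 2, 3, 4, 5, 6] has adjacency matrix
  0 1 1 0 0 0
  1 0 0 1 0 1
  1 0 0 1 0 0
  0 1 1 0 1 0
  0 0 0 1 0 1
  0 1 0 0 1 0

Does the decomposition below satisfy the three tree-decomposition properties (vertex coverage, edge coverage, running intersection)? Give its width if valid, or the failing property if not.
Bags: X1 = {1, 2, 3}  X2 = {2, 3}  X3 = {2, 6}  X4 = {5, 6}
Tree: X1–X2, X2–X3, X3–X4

No — vertex 4 appears in no bag.

A tree decomposition must satisfy three properties: every vertex lies in some bag; for every edge, both endpoints lie together in some bag; and for every vertex, the bags containing it form a connected subtree. Here vertex 4 appears in no bag, so the decomposition is invalid.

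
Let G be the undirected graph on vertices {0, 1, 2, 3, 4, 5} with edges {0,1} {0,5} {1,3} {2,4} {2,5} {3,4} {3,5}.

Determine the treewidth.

2

A width-2 tree decomposition is:
Bags: B1 = {2, 4, 5}  B2 = {3, 4, 5}  B3 = {0, 3, 5}  B4 = {0, 1, 3}
Tree: B1–B2, B2–B3, B3–B4
Each bag holds 3 vertices, so the decomposition has width 2, which upper-bounds the treewidth. The edges 2–4–3–5–2 form a cycle, so G is not a tree and its treewidth is at least 2. The upper and lower bounds meet at 2, so that is the treewidth.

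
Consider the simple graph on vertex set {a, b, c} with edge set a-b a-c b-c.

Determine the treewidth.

A width-2 tree decomposition is:
Bags: B1 = {a, b, c}
Tree: (single bag)
With just one bag of size 3, the width is 3 − 1 = 2, so tw(G) ≤ 2. On the other hand G contains the 3-clique {a, b, c}. A clique must lie in a single bag of any decomposition, so no decomposition can have width below 2. Combining the bounds, tw(G) = 2.

2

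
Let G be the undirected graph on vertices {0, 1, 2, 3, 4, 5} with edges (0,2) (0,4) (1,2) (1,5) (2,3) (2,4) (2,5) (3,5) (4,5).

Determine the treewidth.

2

A width-2 tree decomposition is:
Bags: B1 = {2, 4, 5}  B2 = {0, 2, 4}  B3 = {2, 3, 5}  B4 = {1, 2, 5}
Tree: B1–B2, B1–B3, B3–B4
Every bag has size at most 3, so the width is 3 − 1 = 2 and tw(G) ≤ 2. For the lower bound, the 3 vertices {0, 2, 4} are pairwise adjacent, and any tree decomposition puts a clique entirely inside one bag — forcing width ≥ 2. The upper and lower bounds meet at 2, so that is the treewidth.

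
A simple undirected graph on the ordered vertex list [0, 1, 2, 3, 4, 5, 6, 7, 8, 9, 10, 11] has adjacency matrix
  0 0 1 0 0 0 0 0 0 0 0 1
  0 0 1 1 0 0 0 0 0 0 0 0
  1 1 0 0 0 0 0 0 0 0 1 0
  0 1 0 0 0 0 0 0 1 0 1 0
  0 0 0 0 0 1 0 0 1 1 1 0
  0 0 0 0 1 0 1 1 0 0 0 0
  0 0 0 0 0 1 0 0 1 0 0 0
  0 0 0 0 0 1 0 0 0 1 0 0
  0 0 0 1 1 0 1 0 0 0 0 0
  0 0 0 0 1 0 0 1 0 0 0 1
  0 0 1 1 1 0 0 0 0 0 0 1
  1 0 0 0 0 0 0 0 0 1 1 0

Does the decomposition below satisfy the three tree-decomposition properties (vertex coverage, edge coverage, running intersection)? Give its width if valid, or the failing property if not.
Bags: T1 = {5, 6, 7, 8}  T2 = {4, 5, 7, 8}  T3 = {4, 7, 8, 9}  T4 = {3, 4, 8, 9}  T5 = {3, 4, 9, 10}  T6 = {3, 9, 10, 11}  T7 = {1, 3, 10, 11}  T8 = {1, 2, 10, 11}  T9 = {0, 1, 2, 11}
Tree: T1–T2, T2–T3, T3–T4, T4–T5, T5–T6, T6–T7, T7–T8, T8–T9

Vertex coverage: the bags together contain {0, 1, 2, 3, 4, 5, 6, 7, 8, 9, 10, 11}, the full vertex set. Edge coverage: each edge of G has both endpoints in at least one bag. Running intersection: for every vertex, the bags containing it form a connected subtree. All three properties hold, so this is a valid tree decomposition of width max|bag| − 1 = 3, and hence tw(G) ≤ 3.

Yes; width 3.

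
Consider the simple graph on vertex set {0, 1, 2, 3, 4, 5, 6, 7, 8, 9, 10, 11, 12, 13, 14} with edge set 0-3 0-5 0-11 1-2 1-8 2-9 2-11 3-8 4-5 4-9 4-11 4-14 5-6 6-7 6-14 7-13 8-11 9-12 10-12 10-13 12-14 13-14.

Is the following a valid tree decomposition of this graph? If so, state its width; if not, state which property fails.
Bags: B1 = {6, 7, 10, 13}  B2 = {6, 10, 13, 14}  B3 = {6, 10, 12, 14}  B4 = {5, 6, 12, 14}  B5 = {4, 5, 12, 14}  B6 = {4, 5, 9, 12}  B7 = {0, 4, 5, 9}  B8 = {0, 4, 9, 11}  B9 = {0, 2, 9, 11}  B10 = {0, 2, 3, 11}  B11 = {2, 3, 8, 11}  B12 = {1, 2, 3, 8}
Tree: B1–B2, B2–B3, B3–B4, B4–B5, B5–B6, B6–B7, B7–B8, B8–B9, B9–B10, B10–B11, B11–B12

Vertex coverage: the bags together contain {0, 1, 2, 3, 4, 5, 6, 7, 8, 9, 10, 11, 12, 13, 14}, the full vertex set. Edge coverage: each edge of G has both endpoints in at least one bag. Running intersection: for every vertex, the bags containing it form a connected subtree. All three properties hold, so this is a valid tree decomposition of width max|bag| − 1 = 3, and hence tw(G) ≤ 3.

Yes; width 3.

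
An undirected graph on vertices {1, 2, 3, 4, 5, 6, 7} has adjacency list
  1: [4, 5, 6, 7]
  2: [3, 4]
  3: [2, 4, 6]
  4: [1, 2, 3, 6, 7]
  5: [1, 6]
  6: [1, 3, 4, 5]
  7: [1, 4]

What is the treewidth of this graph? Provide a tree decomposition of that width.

Treewidth 2.
One such decomposition:
Bags: B1 = {3, 4, 6}  B2 = {1, 4, 6}  B3 = {2, 3, 4}  B4 = {1, 4, 7}  B5 = {1, 5, 6}
Tree: B1–B2, B1–B3, B2–B4, B2–B5

The largest bag has 3 vertices, giving width 2; this decomposition certifies tw(G) ≤ 2. For the lower bound, the 3 vertices {1, 4, 6} are pairwise adjacent, and any tree decomposition puts a clique entirely inside one bag — forcing width ≥ 2. Therefore the treewidth is 2.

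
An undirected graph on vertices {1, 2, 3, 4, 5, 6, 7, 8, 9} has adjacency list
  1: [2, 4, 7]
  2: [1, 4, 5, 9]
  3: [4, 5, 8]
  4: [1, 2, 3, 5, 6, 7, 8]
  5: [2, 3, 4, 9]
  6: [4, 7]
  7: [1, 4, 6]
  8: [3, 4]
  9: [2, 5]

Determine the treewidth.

A width-2 tree decomposition is:
Bags: B1 = {1, 2, 4}  B2 = {2, 4, 5}  B3 = {1, 4, 7}  B4 = {4, 6, 7}  B5 = {3, 4, 5}  B6 = {3, 4, 8}  B7 = {2, 5, 9}
Tree: B1–B2, B1–B3, B3–B4, B2–B5, B5–B6, B2–B7
Every bag has size at most 3, so the width is 3 − 1 = 2 and tw(G) ≤ 2. On the other hand G contains the 3-clique {2, 5, 9}. A clique must lie in a single bag of any decomposition, so no decomposition can have width below 2. Hence tw(G) = 2 exactly.

2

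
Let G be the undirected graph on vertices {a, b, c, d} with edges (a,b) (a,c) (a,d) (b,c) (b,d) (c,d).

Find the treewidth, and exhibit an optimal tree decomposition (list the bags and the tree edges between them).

Treewidth 3.
Bags: B1 = {a, b, c, d}
Tree: (single bag)

A single bag containing all 4 vertices is trivially a valid decomposition of width 3. On the other hand G contains the 4-clique {a, b, c, d}. A clique must lie in a single bag of any decomposition, so no decomposition can have width below 3. Therefore the treewidth is 3.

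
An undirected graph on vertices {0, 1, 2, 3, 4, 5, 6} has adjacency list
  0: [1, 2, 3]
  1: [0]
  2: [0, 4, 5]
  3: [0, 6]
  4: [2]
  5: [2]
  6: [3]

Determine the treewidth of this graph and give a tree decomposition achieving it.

Every bag has size at most 2, so the width is 2 − 1 = 1 and tw(G) ≤ 1. Since G has at least one edge (e.g. 1–0), it is not an edgeless graph, so tw(G) ≥ 1. Therefore the treewidth is 1.

Treewidth 1.
Bags: B1 = {0, 1}  B2 = {0, 2}  B3 = {0, 3}  B4 = {3, 6}  B5 = {2, 4}  B6 = {2, 5}
Tree: B1–B2, B2–B3, B3–B4, B2–B5, B2–B6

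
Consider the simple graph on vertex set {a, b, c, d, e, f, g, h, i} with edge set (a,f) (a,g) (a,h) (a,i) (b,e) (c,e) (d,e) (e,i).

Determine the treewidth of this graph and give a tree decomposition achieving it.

Every bag has size at most 2, so the width is 2 − 1 = 1 and tw(G) ≤ 1. Any graph with an edge has treewidth ≥ 1, and G has the edge d–e. The upper and lower bounds meet at 1, so that is the treewidth.

Treewidth 1.
One such decomposition:
Bags: B1 = {d, e}  B2 = {c, e}  B3 = {e, i}  B4 = {a, i}  B5 = {a, g}  B6 = {a, f}  B7 = {b, e}  B8 = {a, h}
Tree: B1–B2, B1–B3, B3–B4, B4–B5, B4–B6, B1–B7, B5–B8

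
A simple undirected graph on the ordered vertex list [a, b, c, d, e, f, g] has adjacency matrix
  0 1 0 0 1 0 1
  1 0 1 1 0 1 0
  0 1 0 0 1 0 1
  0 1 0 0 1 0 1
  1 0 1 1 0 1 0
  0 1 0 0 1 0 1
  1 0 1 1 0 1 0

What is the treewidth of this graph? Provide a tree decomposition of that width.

Every bag has size at most 4, so the width is 4 − 1 = 3 and tw(G) ≤ 3. For the lower bound: the 4 vertex sets {d,e}, {c,g}, {b}, {a} are disjoint, each induces a connected subgraph, and every pair is joined by at least one edge of G. Contracting each set to a single vertex therefore yields K_{4} as a minor, and since treewidth is minor-monotone, tw(G) ≥ tw(K_{4}) = 3. Therefore the treewidth is 3.

Treewidth 3.
Bags: B1 = {b, d, e, g}  B2 = {b, c, e, g}  B3 = {a, b, e, g}  B4 = {b, e, f, g}
Tree: B1–B2, B2–B3, B3–B4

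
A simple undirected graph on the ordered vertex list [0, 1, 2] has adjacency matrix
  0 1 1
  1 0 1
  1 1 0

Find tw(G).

A width-2 tree decomposition is:
Bags: B1 = {0, 1, 2}
Tree: (single bag)
With just one bag of size 3, the width is 3 − 1 = 2, so tw(G) ≤ 2. For the lower bound, the 3 vertices {0, 1, 2} are pairwise adjacent, and any tree decomposition puts a clique entirely inside one bag — forcing width ≥ 2. Combining the bounds, tw(G) = 2.

2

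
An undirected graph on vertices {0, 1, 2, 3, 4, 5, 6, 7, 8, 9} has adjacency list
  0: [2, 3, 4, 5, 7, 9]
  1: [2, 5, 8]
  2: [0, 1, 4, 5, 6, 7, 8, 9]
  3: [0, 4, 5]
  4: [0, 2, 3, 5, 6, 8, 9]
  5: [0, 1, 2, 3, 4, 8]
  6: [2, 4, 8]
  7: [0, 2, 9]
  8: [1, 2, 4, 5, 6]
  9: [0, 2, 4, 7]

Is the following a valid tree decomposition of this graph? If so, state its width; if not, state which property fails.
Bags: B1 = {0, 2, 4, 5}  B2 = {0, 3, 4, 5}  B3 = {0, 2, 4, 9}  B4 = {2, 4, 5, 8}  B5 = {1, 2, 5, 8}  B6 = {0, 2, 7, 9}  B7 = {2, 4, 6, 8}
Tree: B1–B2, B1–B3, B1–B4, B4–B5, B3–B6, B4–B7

Yes; width 3.

Vertex coverage: the bags together contain {0, 1, 2, 3, 4, 5, 6, 7, 8, 9}, the full vertex set. Edge coverage: each edge of G has both endpoints in at least one bag. Running intersection: for every vertex, the bags containing it form a connected subtree. All three properties hold, so this is a valid tree decomposition of width max|bag| − 1 = 3, and hence tw(G) ≤ 3.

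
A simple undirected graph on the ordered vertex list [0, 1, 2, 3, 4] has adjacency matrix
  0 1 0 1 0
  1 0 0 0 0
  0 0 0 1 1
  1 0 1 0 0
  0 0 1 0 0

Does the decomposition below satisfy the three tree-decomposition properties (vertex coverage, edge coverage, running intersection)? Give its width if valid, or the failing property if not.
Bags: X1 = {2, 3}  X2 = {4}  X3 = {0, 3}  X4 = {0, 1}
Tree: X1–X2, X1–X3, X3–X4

A tree decomposition must satisfy three properties: every vertex lies in some bag; for every edge, both endpoints lie together in some bag; and for every vertex, the bags containing it form a connected subtree. Here edge (2,4) lies in no bag, so the decomposition is invalid.

No — edge (2,4) lies in no bag.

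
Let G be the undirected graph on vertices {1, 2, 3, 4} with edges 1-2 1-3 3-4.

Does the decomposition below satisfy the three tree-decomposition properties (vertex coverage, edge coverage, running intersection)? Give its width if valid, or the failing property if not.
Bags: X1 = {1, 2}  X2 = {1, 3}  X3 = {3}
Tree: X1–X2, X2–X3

No — vertex 4 appears in no bag.

A tree decomposition must satisfy three properties: every vertex lies in some bag; for every edge, both endpoints lie together in some bag; and for every vertex, the bags containing it form a connected subtree. Here vertex 4 appears in no bag, so the decomposition is invalid.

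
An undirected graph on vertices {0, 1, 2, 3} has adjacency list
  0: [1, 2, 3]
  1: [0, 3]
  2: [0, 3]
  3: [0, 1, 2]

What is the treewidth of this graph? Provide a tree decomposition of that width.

Treewidth 2.
One optimal decomposition is:
Bags: B1 = {0, 1, 3}  B2 = {0, 2, 3}
Tree: B1–B2

Each bag holds 3 vertices, so the decomposition has width 2, which upper-bounds the treewidth. For the lower bound, the 3 vertices {0, 1, 3} are pairwise adjacent, and any tree decomposition puts a clique entirely inside one bag — forcing width ≥ 2. Therefore the treewidth is 2.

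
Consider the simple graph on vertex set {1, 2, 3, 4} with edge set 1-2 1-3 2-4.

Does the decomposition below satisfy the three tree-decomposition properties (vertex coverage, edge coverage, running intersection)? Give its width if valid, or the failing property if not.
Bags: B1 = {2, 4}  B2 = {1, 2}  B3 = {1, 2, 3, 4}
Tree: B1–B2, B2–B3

A tree decomposition must satisfy three properties: every vertex lies in some bag; for every edge, both endpoints lie together in some bag; and for every vertex, the bags containing it form a connected subtree. Here bags containing vertex 4 are not connected in the tree, so the decomposition is invalid.

No — bags containing vertex 4 are not connected in the tree.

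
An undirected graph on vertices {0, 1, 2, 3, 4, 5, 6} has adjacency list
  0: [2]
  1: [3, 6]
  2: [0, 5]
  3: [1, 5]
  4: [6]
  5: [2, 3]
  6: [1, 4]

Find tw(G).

1

A width-1 tree decomposition is:
Bags: B1 = {0, 2}  B2 = {2, 5}  B3 = {3, 5}  B4 = {1, 3}  B5 = {1, 6}  B6 = {4, 6}
Tree: B1–B2, B2–B3, B3–B4, B4–B5, B5–B6
Each bag holds 2 vertices, so the decomposition has width 1, which upper-bounds the treewidth. G has an edge, so its treewidth is at least 1. Combining the bounds, tw(G) = 1.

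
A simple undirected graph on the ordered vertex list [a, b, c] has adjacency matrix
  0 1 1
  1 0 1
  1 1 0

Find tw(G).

A width-2 tree decomposition is:
Bags: B1 = {a, b, c}
Tree: (single bag)
A single bag containing all 3 vertices is trivially a valid decomposition of width 2. On the other hand G contains the 3-clique {a, b, c}. A clique must lie in a single bag of any decomposition, so no decomposition can have width below 2. Combining the bounds, tw(G) = 2.

2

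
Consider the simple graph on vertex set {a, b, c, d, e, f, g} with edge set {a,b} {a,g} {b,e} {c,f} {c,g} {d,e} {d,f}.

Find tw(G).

2

A width-2 tree decomposition is:
Bags: B1 = {a, b, g}  B2 = {b, c, g}  B3 = {b, c, f}  B4 = {b, d, f}  B5 = {b, d, e}
Tree: B1–B2, B2–B3, B3–B4, B4–B5
Every bag has size at most 3, so the width is 3 − 1 = 2 and tw(G) ≤ 2. The edges b–a–g–c–f–d–e–b form a cycle, so G is not a tree and its treewidth is at least 2. The upper and lower bounds meet at 2, so that is the treewidth.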